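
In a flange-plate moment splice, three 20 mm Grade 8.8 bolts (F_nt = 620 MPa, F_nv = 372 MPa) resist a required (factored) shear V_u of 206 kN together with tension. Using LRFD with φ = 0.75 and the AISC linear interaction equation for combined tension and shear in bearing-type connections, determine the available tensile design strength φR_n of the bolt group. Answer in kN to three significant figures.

226 kN

A_b = π·20²/4 = 314.2 mm²; f_rv = 206 × 1000 / (3 × 314.2) = 218.6 MPa.
F'_nt = 1.3 F_nt − (F_nt / φF_nv) f_rv = 1.3·620 − (620/(0.75·372))·218.6 = 320.3 MPa, capped at F_nt → F'_nt = 320.3 MPa.
R_n = F'_nt · A_b · n = 320.3 × 314.2 × 3 / 1000 = 301.9 kN.
Design strength φR_n = 0.75 × 301.9 = 226 kN.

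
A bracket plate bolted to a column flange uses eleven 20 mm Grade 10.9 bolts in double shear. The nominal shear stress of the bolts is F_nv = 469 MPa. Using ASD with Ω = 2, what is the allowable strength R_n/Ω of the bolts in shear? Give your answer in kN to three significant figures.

A_b = π × 20² / 4 = 314.2 mm².
R_n = F_nv · A_b · n · n_s = 469 × 314.2 × 11 × 2 / 1000 = 3241 kN.
Allowable strength R_n/Ω = 3241 / 2 = 1620 kN.

1620 kN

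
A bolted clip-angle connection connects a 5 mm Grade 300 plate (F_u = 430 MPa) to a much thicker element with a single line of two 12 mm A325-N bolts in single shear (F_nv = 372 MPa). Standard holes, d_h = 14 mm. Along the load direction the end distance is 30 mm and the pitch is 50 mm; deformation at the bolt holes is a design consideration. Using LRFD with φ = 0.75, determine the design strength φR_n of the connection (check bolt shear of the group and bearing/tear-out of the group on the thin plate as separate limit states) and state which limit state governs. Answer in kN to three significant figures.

63.1 kN (bolt shear governs)

Bolt shear: A_b = π·12²/4 = 113.1 mm²; R_n = 372 × 113.1 × 2 × 1 / 1000 = 84.14 kN → 0.75 × 84.14 = 63.1 kN.
Bearing (1.2 l_c t F_u ≤ 2.4 d t F_u): upper limit = 2.4·12·5·430 / 1000 = 61.92 kN.
  Edge l_c = 30 − 14/2 = 23 → r_n = 59.34 kN; interior l_c = 50 − 14 = 36 → r_n = 61.92 kN.
  R_n,bearing = 1·59.34 + 1·61.92 = 121.3 kN → 0.75 × 121.3 = 90.9 kN.
Bolt shear governs: 63.1 kN.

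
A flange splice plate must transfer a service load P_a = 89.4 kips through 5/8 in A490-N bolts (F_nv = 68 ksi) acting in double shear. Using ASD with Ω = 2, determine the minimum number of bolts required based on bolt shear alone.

5 bolts

A_b = π·0.625²/4 = 0.3068 in².
Per-bolt allowable strength R_n/Ω = 68 × 0.3068 × 2 / 2 = 20.86 kips.
n ≥ 89.4 / 20.86 = 4.285 → use 5 bolts.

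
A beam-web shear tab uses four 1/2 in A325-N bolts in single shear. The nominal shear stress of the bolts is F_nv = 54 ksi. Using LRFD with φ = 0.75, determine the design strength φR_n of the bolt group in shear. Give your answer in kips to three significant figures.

A_b = π × 0.5² / 4 = 0.1963 in².
R_n = F_nv · A_b · n · n_s = 54 × 0.1963 × 4 × 1 = 42.41 kips.
Design strength φR_n = 0.75 × 42.41 = 31.8 kips.

31.8 kips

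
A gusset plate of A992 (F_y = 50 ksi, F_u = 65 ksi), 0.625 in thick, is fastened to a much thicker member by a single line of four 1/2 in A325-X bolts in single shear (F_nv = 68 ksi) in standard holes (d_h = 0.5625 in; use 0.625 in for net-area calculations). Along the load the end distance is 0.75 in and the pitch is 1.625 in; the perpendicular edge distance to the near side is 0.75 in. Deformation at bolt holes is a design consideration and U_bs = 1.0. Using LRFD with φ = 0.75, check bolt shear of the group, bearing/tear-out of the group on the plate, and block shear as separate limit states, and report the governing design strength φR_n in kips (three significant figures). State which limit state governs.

Bolt shear: A_b = π·0.5²/4 = 0.1963 in²; R_n = 68 × 0.1963 × 4 × 1 = 53.41 kips → 0.75 × 53.41 = 40.1 kips.
Bearing: edge l_c = 0.4688, r_n = 22.85 kips; interior l_c = 1.062, r_n = 48.75 kips; R_n = 22.85 + 3·48.75 = 169.1 kips → 127 kips.
Block shear: A_gv = 3.516, A_nv = 2.148, A_nt = 0.2734 in²; R_n = min(0.6F_uA_nv, 0.6F_yA_gv) + U_bs·F_u·A_nt = 101.6 kips → 76.2 kips.
Bolt shear governs: 40.1 kips.

40.1 kips (bolt shear governs)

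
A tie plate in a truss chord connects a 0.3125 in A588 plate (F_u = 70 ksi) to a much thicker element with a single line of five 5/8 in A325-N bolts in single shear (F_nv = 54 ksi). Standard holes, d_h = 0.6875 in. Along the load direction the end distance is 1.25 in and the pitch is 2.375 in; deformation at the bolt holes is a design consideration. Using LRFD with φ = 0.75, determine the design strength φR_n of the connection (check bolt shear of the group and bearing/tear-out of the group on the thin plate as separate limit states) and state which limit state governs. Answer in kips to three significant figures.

Bolt shear: A_b = π·0.625²/4 = 0.3068 in²; R_n = 54 × 0.3068 × 5 × 1 = 82.83 kips → 0.75 × 82.83 = 62.1 kips.
Bearing (1.2 l_c t F_u ≤ 2.4 d t F_u): upper limit = 2.4·0.625·0.3125·70 = 32.81 kips.
  Edge l_c = 1.25 − 0.6875/2 = 0.9062 → r_n = 23.79 kips; interior l_c = 2.375 − 0.6875 = 1.688 → r_n = 32.81 kips.
  R_n,bearing = 1·23.79 + 4·32.81 = 155 kips → 0.75 × 155 = 116 kips.
Bolt shear governs: 62.1 kips.

62.1 kips (bolt shear governs)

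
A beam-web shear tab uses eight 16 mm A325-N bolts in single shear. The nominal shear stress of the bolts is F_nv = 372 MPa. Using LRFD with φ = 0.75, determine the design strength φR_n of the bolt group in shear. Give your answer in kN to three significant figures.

449 kN

A_b = π × 16² / 4 = 201.1 mm².
R_n = F_nv · A_b · n · n_s = 372 × 201.1 × 8 × 1 / 1000 = 598.4 kN.
Design strength φR_n = 0.75 × 598.4 = 449 kN.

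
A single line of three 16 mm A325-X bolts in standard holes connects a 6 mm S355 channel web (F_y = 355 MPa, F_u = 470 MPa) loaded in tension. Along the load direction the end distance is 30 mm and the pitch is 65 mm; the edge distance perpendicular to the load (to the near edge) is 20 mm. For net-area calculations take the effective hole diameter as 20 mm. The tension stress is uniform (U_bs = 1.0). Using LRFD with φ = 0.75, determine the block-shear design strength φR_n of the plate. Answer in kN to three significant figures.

161 kN

Shear plane L_v = 30 + 2·65 = 160 mm; A_gv = 160 × 6 = 960 mm².
A_nv = (160 − 2.5·20) × 6 = 660 mm².
A_nt = (20 − 0.5·20) × 6 = 60 mm².
0.6 F_u A_nv = 186.1 kN; 0.6 F_y A_gv = 204.5 kN → shear rupture governs the shear term.
R_n = 186.1 + 1.0 × 470 × 60 / 1000 = 214.3 kN.
Design strength φR_n = 0.75 × 214.3 = 161 kN.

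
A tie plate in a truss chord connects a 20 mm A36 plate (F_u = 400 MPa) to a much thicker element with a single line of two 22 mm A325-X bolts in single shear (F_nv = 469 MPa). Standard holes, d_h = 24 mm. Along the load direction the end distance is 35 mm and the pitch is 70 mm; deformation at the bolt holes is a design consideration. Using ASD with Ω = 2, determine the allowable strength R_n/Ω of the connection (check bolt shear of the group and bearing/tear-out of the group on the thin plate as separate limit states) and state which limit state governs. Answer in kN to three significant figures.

178 kN (bolt shear governs)

Bolt shear: A_b = π·22²/4 = 380.1 mm²; R_n = 469 × 380.1 × 2 × 1 / 1000 = 356.6 kN → 356.6 / 2 = 178 kN.
Bearing (1.2 l_c t F_u ≤ 2.4 d t F_u): upper limit = 2.4·22·20·400 / 1000 = 422.4 kN.
  Edge l_c = 35 − 24/2 = 23 → r_n = 220.8 kN; interior l_c = 70 − 24 = 46 → r_n = 422.4 kN.
  R_n,bearing = 1·220.8 + 1·422.4 = 643.2 kN → 643.2 / 2 = 322 kN.
Bolt shear governs: 178 kN.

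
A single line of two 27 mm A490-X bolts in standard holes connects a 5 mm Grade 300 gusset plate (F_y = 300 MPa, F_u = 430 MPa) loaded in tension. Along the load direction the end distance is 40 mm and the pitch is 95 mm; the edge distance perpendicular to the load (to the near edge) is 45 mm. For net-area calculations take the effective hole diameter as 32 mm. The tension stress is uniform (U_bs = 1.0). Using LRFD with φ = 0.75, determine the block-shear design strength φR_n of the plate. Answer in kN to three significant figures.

131 kN

Shear plane L_v = 40 + 1·95 = 135 mm; A_gv = 135 × 5 = 675 mm².
A_nv = (135 − 1.5·32) × 5 = 435 mm².
A_nt = (45 − 0.5·32) × 5 = 145 mm².
0.6 F_u A_nv = 112.2 kN; 0.6 F_y A_gv = 121.5 kN → shear rupture governs the shear term.
R_n = 112.2 + 1.0 × 430 × 145 / 1000 = 174.6 kN.
Design strength φR_n = 0.75 × 174.6 = 131 kN.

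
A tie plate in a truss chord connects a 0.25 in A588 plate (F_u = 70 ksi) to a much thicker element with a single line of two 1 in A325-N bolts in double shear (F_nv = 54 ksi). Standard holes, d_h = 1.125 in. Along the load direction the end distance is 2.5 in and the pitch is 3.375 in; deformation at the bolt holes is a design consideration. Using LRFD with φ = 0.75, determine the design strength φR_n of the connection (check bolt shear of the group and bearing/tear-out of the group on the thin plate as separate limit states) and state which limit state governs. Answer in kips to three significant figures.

62 kips (bearing governs)

Bolt shear: A_b = π·1²/4 = 0.7854 in²; R_n = 54 × 0.7854 × 2 × 2 = 169.6 kips → 0.75 × 169.6 = 127 kips.
Bearing (1.2 l_c t F_u ≤ 2.4 d t F_u): upper limit = 2.4·1·0.25·70 = 42 kips.
  Edge l_c = 2.5 − 1.125/2 = 1.938 → r_n = 40.69 kips; interior l_c = 3.375 − 1.125 = 2.25 → r_n = 42 kips.
  R_n,bearing = 1·40.69 + 1·42 = 82.69 kips → 0.75 × 82.69 = 62 kips.
Bearing governs: 62 kips.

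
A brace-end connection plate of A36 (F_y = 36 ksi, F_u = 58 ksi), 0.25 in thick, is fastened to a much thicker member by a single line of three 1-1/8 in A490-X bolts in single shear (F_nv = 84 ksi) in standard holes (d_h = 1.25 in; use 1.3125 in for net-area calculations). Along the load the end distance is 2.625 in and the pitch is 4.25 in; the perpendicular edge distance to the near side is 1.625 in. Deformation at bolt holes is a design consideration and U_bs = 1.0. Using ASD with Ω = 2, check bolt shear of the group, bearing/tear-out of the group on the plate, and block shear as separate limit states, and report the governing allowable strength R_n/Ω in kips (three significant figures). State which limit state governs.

37.1 kips (block shear governs)

Bolt shear: A_b = π·1.125²/4 = 0.994 in²; R_n = 84 × 0.994 × 3 × 1 = 250.5 kips → 250.5 / 2 = 125 kips.
Bearing: edge l_c = 2, r_n = 34.8 kips; interior l_c = 3, r_n = 39.15 kips; R_n = 34.8 + 2·39.15 = 113.1 kips → 56.5 kips.
Block shear: A_gv = 2.781, A_nv = 1.961, A_nt = 0.2422 in²; R_n = min(0.6F_uA_nv, 0.6F_yA_gv) + U_bs·F_u·A_nt = 74.12 kips → 37.1 kips.
Block shear governs: 37.1 kips.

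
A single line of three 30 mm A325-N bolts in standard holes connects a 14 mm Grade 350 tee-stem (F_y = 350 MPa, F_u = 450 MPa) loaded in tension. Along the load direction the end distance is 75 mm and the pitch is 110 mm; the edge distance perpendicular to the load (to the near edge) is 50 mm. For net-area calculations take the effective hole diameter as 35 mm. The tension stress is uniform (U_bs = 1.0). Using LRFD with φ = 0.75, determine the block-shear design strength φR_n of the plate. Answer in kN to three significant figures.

Shear plane L_v = 75 + 2·110 = 295 mm; A_gv = 295 × 14 = 4130 mm².
A_nv = (295 − 2.5·35) × 14 = 2905 mm².
A_nt = (50 − 0.5·35) × 14 = 455 mm².
0.6 F_u A_nv = 784.4 kN; 0.6 F_y A_gv = 867.3 kN → shear rupture governs the shear term.
R_n = 784.4 + 1.0 × 450 × 455 / 1000 = 989.1 kN.
Design strength φR_n = 0.75 × 989.1 = 742 kN.

742 kN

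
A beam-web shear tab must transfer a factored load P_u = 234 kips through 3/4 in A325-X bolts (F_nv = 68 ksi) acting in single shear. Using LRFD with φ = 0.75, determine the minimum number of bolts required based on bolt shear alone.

11 bolts

A_b = π·0.75²/4 = 0.4418 in².
Per-bolt design strength φR_n = 0.75 × 68 × 0.4418 × 1 = 22.53 kips.
n ≥ 234 / 22.53 = 10.39 → use 11 bolts.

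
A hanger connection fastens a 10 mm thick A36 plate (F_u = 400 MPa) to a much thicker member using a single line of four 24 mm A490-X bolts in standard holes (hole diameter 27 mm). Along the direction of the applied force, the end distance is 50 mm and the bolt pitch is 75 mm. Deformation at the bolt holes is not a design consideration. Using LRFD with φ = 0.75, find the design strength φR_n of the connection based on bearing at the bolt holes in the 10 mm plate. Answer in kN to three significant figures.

Per bolt r_n = 1.5 l_c t F_u ≤ 3.0 d t F_u; upper limit = 3.0 × 24 × 10 × 400 / 1000 = 288 kN.
Edge bolt: l_c = 50 − 27/2 = 36.5 mm → 1.5 × 36.5 × 10 × 400 / 1000 = 219 → r_n = 219 kN.
Interior bolts: l_c = 75 − 27 = 48 mm → 1.5 × 48 × 10 × 400 / 1000 = 288 → r_n = 288 kN.
R_n = 1 × 219 + 3 × 288 = 1083 kN.
Design strength φR_n = 0.75 × 1083 = 812 kN.

812 kN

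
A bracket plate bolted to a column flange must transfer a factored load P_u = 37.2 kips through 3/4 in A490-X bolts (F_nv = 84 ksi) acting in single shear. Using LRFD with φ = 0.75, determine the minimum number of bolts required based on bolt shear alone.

2 bolts

A_b = π·0.75²/4 = 0.4418 in².
Per-bolt design strength φR_n = 0.75 × 84 × 0.4418 × 1 = 27.83 kips.
n ≥ 37.2 / 27.83 = 1.337 → use 2 bolts.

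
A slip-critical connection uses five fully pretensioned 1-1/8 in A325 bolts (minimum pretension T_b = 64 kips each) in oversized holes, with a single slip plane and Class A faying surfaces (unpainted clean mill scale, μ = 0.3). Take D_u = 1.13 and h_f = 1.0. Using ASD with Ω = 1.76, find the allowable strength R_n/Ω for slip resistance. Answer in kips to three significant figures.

61.6 kips

R_n = μ · D_u · h_f · T_b · n_s · n_b = 0.3 × 1.13 × 1.0 × 64 × 1 × 5 = 108.5 kips.
Allowable strength R_n/Ω = 108.5 / 1.76 = 61.6 kips.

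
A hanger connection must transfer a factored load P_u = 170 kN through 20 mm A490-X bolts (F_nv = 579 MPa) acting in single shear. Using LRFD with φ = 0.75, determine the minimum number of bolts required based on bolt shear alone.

2 bolts

A_b = π·20²/4 = 314.2 mm².
Per-bolt design strength φR_n = 0.75 × 579 × 314.2 × 1 / 1000 = 136.4 kN.
n ≥ 170 / 136.4 = 1.246 → use 2 bolts.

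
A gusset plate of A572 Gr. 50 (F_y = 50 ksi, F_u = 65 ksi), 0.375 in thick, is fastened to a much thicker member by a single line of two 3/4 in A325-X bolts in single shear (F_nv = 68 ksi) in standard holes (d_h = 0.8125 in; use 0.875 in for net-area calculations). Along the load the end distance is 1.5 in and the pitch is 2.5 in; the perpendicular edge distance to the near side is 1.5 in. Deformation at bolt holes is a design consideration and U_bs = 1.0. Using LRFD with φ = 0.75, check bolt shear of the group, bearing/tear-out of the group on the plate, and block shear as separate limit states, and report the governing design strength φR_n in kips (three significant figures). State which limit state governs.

45.1 kips (bolt shear governs)

Bolt shear: A_b = π·0.75²/4 = 0.4418 in²; R_n = 68 × 0.4418 × 2 × 1 = 60.08 kips → 0.75 × 60.08 = 45.1 kips.
Bearing: edge l_c = 1.094, r_n = 31.99 kips; interior l_c = 1.688, r_n = 43.87 kips; R_n = 31.99 + 1·43.87 = 75.87 kips → 56.9 kips.
Block shear: A_gv = 1.5, A_nv = 1.008, A_nt = 0.3984 in²; R_n = min(0.6F_uA_nv, 0.6F_yA_gv) + U_bs·F_u·A_nt = 65.2 kips → 48.9 kips.
Bolt shear governs: 45.1 kips.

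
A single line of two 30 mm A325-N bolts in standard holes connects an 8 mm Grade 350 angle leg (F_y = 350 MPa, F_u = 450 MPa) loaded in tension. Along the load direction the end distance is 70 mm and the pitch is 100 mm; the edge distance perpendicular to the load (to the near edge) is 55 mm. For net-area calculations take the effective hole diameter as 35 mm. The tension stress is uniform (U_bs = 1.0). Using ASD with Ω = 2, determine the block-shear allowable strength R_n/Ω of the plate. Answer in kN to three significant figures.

Shear plane L_v = 70 + 1·100 = 170 mm; A_gv = 170 × 8 = 1360 mm².
A_nv = (170 − 1.5·35) × 8 = 940 mm².
A_nt = (55 − 0.5·35) × 8 = 300 mm².
0.6 F_u A_nv = 253.8 kN; 0.6 F_y A_gv = 285.6 kN → shear rupture governs the shear term.
R_n = 253.8 + 1.0 × 450 × 300 / 1000 = 388.8 kN.
Allowable strength R_n/Ω = 388.8 / 2 = 194 kN.

194 kN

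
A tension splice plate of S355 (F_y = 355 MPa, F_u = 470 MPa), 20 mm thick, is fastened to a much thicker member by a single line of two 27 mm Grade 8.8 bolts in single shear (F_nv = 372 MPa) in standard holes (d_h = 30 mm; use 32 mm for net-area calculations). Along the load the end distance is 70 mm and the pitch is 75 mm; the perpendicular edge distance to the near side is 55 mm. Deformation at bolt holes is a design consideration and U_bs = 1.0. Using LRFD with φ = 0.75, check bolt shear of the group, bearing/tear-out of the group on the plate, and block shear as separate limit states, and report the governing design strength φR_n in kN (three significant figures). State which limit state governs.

Bolt shear: A_b = π·27²/4 = 572.6 mm²; R_n = 372 × 572.6 × 2 × 1 / 1000 = 426 kN → 0.75 × 426 = 319 kN.
Bearing: edge l_c = 55, r_n = 609.1 kN; interior l_c = 45, r_n = 507.6 kN; R_n = 609.1 + 1·507.6 = 1117 kN → 838 kN.
Block shear: A_gv = 2900, A_nv = 1940, A_nt = 780 mm²; R_n = min(0.6F_uA_nv, 0.6F_yA_gv) + U_bs·F_u·A_nt = 913.7 kN → 685 kN.
Bolt shear governs: 319 kN.

319 kN (bolt shear governs)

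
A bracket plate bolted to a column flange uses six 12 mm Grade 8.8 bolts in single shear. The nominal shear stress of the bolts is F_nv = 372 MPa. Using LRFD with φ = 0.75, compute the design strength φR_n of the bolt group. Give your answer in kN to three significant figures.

189 kN

A_b = π × 12² / 4 = 113.1 mm².
R_n = F_nv · A_b · n · n_s = 372 × 113.1 × 6 × 1 / 1000 = 252.4 kN.
Design strength φR_n = 0.75 × 252.4 = 189 kN.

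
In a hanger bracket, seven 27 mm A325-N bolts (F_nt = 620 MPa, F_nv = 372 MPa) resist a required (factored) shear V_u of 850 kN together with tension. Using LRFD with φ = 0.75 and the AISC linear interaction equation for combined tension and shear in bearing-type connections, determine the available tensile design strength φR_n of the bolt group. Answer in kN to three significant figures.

1010 kN

A_b = π·27²/4 = 572.6 mm²; f_rv = 850 × 1000 / (7 × 572.6) = 212.1 MPa.
F'_nt = 1.3 F_nt − (F_nt / φF_nv) f_rv = 1.3·620 − (620/(0.75·372))·212.1 = 334.7 MPa, capped at F_nt → F'_nt = 334.7 MPa.
R_n = F'_nt · A_b · n = 334.7 × 572.6 × 7 / 1000 = 1341 kN.
Design strength φR_n = 0.75 × 1341 = 1010 kN.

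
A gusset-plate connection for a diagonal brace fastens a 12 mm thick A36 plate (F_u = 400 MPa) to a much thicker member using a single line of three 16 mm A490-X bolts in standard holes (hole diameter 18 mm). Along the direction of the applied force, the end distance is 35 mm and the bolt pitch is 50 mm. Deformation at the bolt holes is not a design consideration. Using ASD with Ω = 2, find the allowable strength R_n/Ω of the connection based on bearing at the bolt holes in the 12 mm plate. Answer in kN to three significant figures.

Per bolt r_n = 1.5 l_c t F_u ≤ 3.0 d t F_u; upper limit = 3.0 × 16 × 12 × 400 / 1000 = 230.4 kN.
Edge bolt: l_c = 35 − 18/2 = 26 mm → 1.5 × 26 × 12 × 400 / 1000 = 187.2 → r_n = 187.2 kN.
Interior bolts: l_c = 50 − 18 = 32 mm → 1.5 × 32 × 12 × 400 / 1000 = 230.4 → r_n = 230.4 kN.
R_n = 1 × 187.2 + 2 × 230.4 = 648 kN.
Allowable strength R_n/Ω = 648 / 2 = 324 kN.

324 kN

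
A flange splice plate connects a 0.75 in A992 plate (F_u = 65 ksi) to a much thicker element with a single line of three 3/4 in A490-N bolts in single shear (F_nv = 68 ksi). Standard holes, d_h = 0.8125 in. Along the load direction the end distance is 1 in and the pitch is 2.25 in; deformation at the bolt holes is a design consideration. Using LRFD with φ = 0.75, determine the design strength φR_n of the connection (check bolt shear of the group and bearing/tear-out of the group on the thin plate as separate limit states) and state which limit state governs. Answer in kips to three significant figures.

67.6 kips (bolt shear governs)

Bolt shear: A_b = π·0.75²/4 = 0.4418 in²; R_n = 68 × 0.4418 × 3 × 1 = 90.12 kips → 0.75 × 90.12 = 67.6 kips.
Bearing (1.2 l_c t F_u ≤ 2.4 d t F_u): upper limit = 2.4·0.75·0.75·65 = 87.75 kips.
  Edge l_c = 1 − 0.8125/2 = 0.5938 → r_n = 34.73 kips; interior l_c = 2.25 − 0.8125 = 1.438 → r_n = 84.09 kips.
  R_n,bearing = 1·34.73 + 2·84.09 = 202.9 kips → 0.75 × 202.9 = 152 kips.
Bolt shear governs: 67.6 kips.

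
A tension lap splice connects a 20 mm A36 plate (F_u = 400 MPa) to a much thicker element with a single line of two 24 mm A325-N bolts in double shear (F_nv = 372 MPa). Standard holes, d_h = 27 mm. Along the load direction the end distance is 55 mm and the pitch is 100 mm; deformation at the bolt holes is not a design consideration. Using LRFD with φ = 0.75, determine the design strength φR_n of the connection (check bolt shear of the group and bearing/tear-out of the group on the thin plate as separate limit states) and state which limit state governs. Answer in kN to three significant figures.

505 kN (bolt shear governs)

Bolt shear: A_b = π·24²/4 = 452.4 mm²; R_n = 372 × 452.4 × 2 × 2 / 1000 = 673.2 kN → 0.75 × 673.2 = 505 kN.
Bearing (1.5 l_c t F_u ≤ 3.0 d t F_u): upper limit = 3.0·24·20·400 / 1000 = 576 kN.
  Edge l_c = 55 − 27/2 = 41.5 → r_n = 498 kN; interior l_c = 100 − 27 = 73 → r_n = 576 kN.
  R_n,bearing = 1·498 + 1·576 = 1074 kN → 0.75 × 1074 = 806 kN.
Bolt shear governs: 505 kN.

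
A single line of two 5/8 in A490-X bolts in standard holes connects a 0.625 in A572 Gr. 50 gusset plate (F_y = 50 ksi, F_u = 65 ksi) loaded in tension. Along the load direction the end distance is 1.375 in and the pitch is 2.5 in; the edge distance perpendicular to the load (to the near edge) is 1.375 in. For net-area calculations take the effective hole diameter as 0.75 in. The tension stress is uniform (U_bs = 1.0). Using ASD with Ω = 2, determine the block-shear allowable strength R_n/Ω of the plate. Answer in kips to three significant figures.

Shear plane L_v = 1.375 + 1·2.5 = 3.875 in; A_gv = 3.875 × 0.625 = 2.422 in².
A_nv = (3.875 − 1.5·0.75) × 0.625 = 1.719 in².
A_nt = (1.375 − 0.5·0.75) × 0.625 = 0.625 in².
0.6 F_u A_nv = 67.03 kips; 0.6 F_y A_gv = 72.66 kips → shear rupture governs the shear term.
R_n = 67.03 + 1.0 × 65 × 0.625 = 107.7 kips.
Allowable strength R_n/Ω = 107.7 / 2 = 53.8 kips.

53.8 kips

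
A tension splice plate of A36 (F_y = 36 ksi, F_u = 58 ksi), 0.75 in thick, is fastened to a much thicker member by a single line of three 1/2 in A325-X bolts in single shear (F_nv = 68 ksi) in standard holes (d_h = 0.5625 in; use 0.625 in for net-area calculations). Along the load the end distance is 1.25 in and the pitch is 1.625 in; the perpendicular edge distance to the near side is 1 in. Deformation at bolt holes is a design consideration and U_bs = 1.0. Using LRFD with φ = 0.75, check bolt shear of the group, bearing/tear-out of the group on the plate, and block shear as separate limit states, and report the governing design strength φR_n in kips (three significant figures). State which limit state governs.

30 kips (bolt shear governs)

Bolt shear: A_b = π·0.5²/4 = 0.1963 in²; R_n = 68 × 0.1963 × 3 × 1 = 40.06 kips → 0.75 × 40.06 = 30 kips.
Bearing: edge l_c = 0.9688, r_n = 50.57 kips; interior l_c = 1.062, r_n = 52.2 kips; R_n = 50.57 + 2·52.2 = 155 kips → 116 kips.
Block shear: A_gv = 3.375, A_nv = 2.203, A_nt = 0.5156 in²; R_n = min(0.6F_uA_nv, 0.6F_yA_gv) + U_bs·F_u·A_nt = 102.8 kips → 77.1 kips.
Bolt shear governs: 30 kips.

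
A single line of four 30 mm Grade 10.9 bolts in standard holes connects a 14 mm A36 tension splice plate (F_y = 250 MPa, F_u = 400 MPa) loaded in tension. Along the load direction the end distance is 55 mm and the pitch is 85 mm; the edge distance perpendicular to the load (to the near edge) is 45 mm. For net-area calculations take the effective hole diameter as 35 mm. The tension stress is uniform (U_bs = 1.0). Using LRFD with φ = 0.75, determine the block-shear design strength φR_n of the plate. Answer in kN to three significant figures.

588 kN

Shear plane L_v = 55 + 3·85 = 310 mm; A_gv = 310 × 14 = 4340 mm².
A_nv = (310 − 3.5·35) × 14 = 2625 mm².
A_nt = (45 − 0.5·35) × 14 = 385 mm².
0.6 F_u A_nv = 630 kN; 0.6 F_y A_gv = 651 kN → shear rupture governs the shear term.
R_n = 630 + 1.0 × 400 × 385 / 1000 = 784 kN.
Design strength φR_n = 0.75 × 784 = 588 kN.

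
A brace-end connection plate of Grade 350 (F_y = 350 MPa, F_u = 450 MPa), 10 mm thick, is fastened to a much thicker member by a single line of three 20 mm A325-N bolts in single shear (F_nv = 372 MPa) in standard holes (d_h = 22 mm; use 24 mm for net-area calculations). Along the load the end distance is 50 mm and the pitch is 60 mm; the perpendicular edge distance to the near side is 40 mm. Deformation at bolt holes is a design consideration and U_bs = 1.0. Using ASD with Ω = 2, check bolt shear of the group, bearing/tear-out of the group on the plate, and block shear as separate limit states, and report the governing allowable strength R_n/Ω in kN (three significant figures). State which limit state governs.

175 kN (bolt shear governs)

Bolt shear: A_b = π·20²/4 = 314.2 mm²; R_n = 372 × 314.2 × 3 × 1 / 1000 = 350.6 kN → 350.6 / 2 = 175 kN.
Bearing: edge l_c = 39, r_n = 210.6 kN; interior l_c = 38, r_n = 205.2 kN; R_n = 210.6 + 2·205.2 = 621 kN → 310 kN.
Block shear: A_gv = 1700, A_nv = 1100, A_nt = 280 mm²; R_n = min(0.6F_uA_nv, 0.6F_yA_gv) + U_bs·F_u·A_nt = 423 kN → 212 kN.
Bolt shear governs: 175 kN.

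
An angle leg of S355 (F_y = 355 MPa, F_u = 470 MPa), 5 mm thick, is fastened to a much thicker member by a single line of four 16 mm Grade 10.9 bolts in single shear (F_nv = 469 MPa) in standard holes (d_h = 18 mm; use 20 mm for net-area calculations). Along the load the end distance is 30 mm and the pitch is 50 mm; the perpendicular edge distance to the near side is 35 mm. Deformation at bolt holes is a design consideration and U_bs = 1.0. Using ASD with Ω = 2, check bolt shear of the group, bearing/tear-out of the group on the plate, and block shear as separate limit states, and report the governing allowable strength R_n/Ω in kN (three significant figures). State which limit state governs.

Bolt shear: A_b = π·16²/4 = 201.1 mm²; R_n = 469 × 201.1 × 4 × 1 / 1000 = 377.2 kN → 377.2 / 2 = 189 kN.
Bearing: edge l_c = 21, r_n = 59.22 kN; interior l_c = 32, r_n = 90.24 kN; R_n = 59.22 + 3·90.24 = 329.9 kN → 165 kN.
Block shear: A_gv = 900, A_nv = 550, A_nt = 125 mm²; R_n = min(0.6F_uA_nv, 0.6F_yA_gv) + U_bs·F_u·A_nt = 213.8 kN → 107 kN.
Block shear governs: 107 kN.

107 kN (block shear governs)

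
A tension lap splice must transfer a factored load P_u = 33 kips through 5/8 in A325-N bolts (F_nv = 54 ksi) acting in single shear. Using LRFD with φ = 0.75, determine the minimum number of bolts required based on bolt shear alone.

3 bolts

A_b = π·0.625²/4 = 0.3068 in².
Per-bolt design strength φR_n = 0.75 × 54 × 0.3068 × 1 = 12.43 kips.
n ≥ 33 / 12.43 = 2.656 → use 3 bolts.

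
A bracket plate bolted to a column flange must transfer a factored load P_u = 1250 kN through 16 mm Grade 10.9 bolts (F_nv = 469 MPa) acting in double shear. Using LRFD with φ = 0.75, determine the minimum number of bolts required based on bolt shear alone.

9 bolts

A_b = π·16²/4 = 201.1 mm².
Per-bolt design strength φR_n = 0.75 × 469 × 201.1 × 2 / 1000 = 141.4 kN.
n ≥ 1250 / 141.4 = 8.837 → use 9 bolts.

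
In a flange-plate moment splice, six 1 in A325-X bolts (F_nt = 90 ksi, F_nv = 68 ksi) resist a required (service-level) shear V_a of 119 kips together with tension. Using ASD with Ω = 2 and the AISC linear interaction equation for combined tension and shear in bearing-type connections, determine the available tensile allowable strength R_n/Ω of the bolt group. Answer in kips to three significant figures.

118 kips

A_b = π·1²/4 = 0.7854 in²; f_rv = 119 / (6 × 0.7854) = 25.25 ksi.
F'_nt = 1.3 F_nt − (Ω F_nt / F_nv) f_rv = 1.3·90 − (2·90/68)·25.25 = 50.15 ksi, capped at F_nt → F'_nt = 50.15 ksi.
R_n = F'_nt · A_b · n = 50.15 × 0.7854 × 6 = 236.3 kips.
Allowable strength R_n/Ω = 236.3 / 2 = 118 kips.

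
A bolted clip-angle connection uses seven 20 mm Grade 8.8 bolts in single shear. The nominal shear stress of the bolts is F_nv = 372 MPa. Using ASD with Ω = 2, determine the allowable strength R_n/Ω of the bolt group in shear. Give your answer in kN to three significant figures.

A_b = π × 20² / 4 = 314.2 mm².
R_n = F_nv · A_b · n · n_s = 372 × 314.2 × 7 × 1 / 1000 = 818.1 kN.
Allowable strength R_n/Ω = 818.1 / 2 = 409 kN.

409 kN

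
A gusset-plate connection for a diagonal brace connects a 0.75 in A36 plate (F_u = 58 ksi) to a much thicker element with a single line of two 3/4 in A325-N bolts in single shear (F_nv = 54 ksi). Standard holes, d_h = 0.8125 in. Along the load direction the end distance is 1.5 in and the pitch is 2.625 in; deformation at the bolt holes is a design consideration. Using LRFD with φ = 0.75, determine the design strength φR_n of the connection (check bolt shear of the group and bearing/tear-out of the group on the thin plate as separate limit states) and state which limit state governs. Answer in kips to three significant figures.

Bolt shear: A_b = π·0.75²/4 = 0.4418 in²; R_n = 54 × 0.4418 × 2 × 1 = 47.71 kips → 0.75 × 47.71 = 35.8 kips.
Bearing (1.2 l_c t F_u ≤ 2.4 d t F_u): upper limit = 2.4·0.75·0.75·58 = 78.3 kips.
  Edge l_c = 1.5 − 0.8125/2 = 1.094 → r_n = 57.09 kips; interior l_c = 2.625 − 0.8125 = 1.812 → r_n = 78.3 kips.
  R_n,bearing = 1·57.09 + 1·78.3 = 135.4 kips → 0.75 × 135.4 = 102 kips.
Bolt shear governs: 35.8 kips.

35.8 kips (bolt shear governs)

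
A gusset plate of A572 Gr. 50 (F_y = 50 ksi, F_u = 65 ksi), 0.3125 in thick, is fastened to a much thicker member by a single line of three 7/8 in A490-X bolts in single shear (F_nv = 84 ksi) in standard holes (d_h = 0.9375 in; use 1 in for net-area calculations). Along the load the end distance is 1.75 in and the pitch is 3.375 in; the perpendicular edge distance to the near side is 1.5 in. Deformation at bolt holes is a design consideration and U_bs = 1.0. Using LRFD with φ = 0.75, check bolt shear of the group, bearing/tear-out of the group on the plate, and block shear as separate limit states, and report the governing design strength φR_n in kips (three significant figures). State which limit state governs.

70.1 kips (block shear governs)

Bolt shear: A_b = π·0.875²/4 = 0.6013 in²; R_n = 84 × 0.6013 × 3 × 1 = 151.5 kips → 0.75 × 151.5 = 114 kips.
Bearing: edge l_c = 1.281, r_n = 31.23 kips; interior l_c = 2.438, r_n = 42.66 kips; R_n = 31.23 + 2·42.66 = 116.5 kips → 87.4 kips.
Block shear: A_gv = 2.656, A_nv = 1.875, A_nt = 0.3125 in²; R_n = min(0.6F_uA_nv, 0.6F_yA_gv) + U_bs·F_u·A_nt = 93.44 kips → 70.1 kips.
Block shear governs: 70.1 kips.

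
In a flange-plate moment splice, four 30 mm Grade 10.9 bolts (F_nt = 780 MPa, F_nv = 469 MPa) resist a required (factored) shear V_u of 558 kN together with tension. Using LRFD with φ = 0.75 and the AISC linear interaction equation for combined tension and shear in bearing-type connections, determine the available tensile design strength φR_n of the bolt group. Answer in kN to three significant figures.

A_b = π·30²/4 = 706.9 mm²; f_rv = 558 × 1000 / (4 × 706.9) = 197.4 MPa.
F'_nt = 1.3 F_nt − (F_nt / φF_nv) f_rv = 1.3·780 − (780/(0.75·469))·197.4 = 576.4 MPa, capped at F_nt → F'_nt = 576.4 MPa.
R_n = F'_nt · A_b · n = 576.4 × 706.9 × 4 / 1000 = 1630 kN.
Design strength φR_n = 0.75 × 1630 = 1220 kN.

1220 kN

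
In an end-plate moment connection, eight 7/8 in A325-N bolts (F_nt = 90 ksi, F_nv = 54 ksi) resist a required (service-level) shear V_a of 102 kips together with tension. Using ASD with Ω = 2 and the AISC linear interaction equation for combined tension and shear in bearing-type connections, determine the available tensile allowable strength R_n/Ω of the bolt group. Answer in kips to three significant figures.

111 kips

A_b = π·0.875²/4 = 0.6013 in²; f_rv = 102 / (8 × 0.6013) = 21.2 ksi.
F'_nt = 1.3 F_nt − (Ω F_nt / F_nv) f_rv = 1.3·90 − (2·90/54)·21.2 = 46.32 ksi, capped at F_nt → F'_nt = 46.32 ksi.
R_n = F'_nt · A_b · n = 46.32 × 0.6013 × 8 = 222.8 kips.
Allowable strength R_n/Ω = 222.8 / 2 = 111 kips.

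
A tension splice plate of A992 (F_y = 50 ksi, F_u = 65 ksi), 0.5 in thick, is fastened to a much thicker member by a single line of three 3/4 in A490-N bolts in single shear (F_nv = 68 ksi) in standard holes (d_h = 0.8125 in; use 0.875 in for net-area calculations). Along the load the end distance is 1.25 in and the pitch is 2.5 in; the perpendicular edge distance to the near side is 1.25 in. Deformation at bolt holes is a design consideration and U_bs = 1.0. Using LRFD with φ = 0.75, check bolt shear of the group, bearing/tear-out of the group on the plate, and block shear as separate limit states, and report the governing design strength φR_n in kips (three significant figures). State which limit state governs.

Bolt shear: A_b = π·0.75²/4 = 0.4418 in²; R_n = 68 × 0.4418 × 3 × 1 = 90.12 kips → 0.75 × 90.12 = 67.6 kips.
Bearing: edge l_c = 0.8438, r_n = 32.91 kips; interior l_c = 1.688, r_n = 58.5 kips; R_n = 32.91 + 2·58.5 = 149.9 kips → 112 kips.
Block shear: A_gv = 3.125, A_nv = 2.031, A_nt = 0.4062 in²; R_n = min(0.6F_uA_nv, 0.6F_yA_gv) + U_bs·F_u·A_nt = 105.6 kips → 79.2 kips.
Bolt shear governs: 67.6 kips.

67.6 kips (bolt shear governs)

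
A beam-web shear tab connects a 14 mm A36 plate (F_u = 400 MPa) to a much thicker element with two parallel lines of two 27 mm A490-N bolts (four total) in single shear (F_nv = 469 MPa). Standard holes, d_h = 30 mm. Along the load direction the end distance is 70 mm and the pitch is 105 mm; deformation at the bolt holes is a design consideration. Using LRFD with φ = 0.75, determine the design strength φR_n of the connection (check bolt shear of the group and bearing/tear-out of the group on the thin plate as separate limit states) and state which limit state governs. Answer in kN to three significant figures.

Bolt shear: A_b = π·27²/4 = 572.6 mm²; R_n = 469 × 572.6 × 4 × 1 / 1000 = 1074 kN → 0.75 × 1074 = 806 kN.
Bearing (1.2 l_c t F_u ≤ 2.4 d t F_u): upper limit = 2.4·27·14·400 / 1000 = 362.9 kN.
  Edge l_c = 70 − 30/2 = 55 → r_n = 362.9 kN; interior l_c = 105 − 30 = 75 → r_n = 362.9 kN.
  R_n,bearing = 2·362.9 + 2·362.9 = 1452 kN → 0.75 × 1452 = 1090 kN.
Bolt shear governs: 806 kN.

806 kN (bolt shear governs)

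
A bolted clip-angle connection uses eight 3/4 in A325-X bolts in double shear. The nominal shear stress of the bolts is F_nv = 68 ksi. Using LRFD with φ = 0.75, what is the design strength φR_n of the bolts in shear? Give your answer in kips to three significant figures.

A_b = π × 0.75² / 4 = 0.4418 in².
R_n = F_nv · A_b · n · n_s = 68 × 0.4418 × 8 × 2 = 480.7 kips.
Design strength φR_n = 0.75 × 480.7 = 360 kips.

360 kips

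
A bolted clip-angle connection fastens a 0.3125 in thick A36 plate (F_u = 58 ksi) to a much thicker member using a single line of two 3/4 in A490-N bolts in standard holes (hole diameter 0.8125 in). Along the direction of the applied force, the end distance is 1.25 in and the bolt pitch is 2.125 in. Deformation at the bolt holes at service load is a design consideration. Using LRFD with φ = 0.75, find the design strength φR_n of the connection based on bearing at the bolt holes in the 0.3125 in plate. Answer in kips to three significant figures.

Per bolt r_n = 1.2 l_c t F_u ≤ 2.4 d t F_u; upper limit = 2.4 × 0.75 × 0.3125 × 58 = 32.62 kips.
Edge bolt: l_c = 1.25 − 0.8125/2 = 0.8438 in → 1.2 × 0.8438 × 0.3125 × 58 = 18.35 → r_n = 18.35 kips.
Interior bolts: l_c = 2.125 − 0.8125 = 1.312 in → 1.2 × 1.312 × 0.3125 × 58 = 28.55 → r_n = 28.55 kips.
R_n = 1 × 18.35 + 1 × 28.55 = 46.9 kips.
Design strength φR_n = 0.75 × 46.9 = 35.2 kips.

35.2 kips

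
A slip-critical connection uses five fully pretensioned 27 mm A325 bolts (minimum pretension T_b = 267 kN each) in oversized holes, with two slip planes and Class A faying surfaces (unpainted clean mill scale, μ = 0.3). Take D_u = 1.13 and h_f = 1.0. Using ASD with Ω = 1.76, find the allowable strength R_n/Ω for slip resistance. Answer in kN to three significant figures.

R_n = μ · D_u · h_f · T_b · n_s · n_b = 0.3 × 1.13 × 1.0 × 267 × 2 × 5 = 905.1 kN.
Allowable strength R_n/Ω = 905.1 / 1.76 = 514 kN.

514 kN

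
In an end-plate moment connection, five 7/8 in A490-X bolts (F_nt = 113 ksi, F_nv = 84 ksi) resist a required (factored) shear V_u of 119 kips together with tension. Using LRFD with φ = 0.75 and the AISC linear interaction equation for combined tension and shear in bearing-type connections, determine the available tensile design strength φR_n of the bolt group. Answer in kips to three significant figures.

171 kips

A_b = π·0.875²/4 = 0.6013 in²; f_rv = 119 / (5 × 0.6013) = 39.58 ksi.
F'_nt = 1.3 F_nt − (F_nt / φF_nv) f_rv = 1.3·113 − (113/(0.75·84))·39.58 = 75.91 ksi, capped at F_nt → F'_nt = 75.91 ksi.
R_n = F'_nt · A_b · n = 75.91 × 0.6013 × 5 = 228.2 kips.
Design strength φR_n = 0.75 × 228.2 = 171 kips.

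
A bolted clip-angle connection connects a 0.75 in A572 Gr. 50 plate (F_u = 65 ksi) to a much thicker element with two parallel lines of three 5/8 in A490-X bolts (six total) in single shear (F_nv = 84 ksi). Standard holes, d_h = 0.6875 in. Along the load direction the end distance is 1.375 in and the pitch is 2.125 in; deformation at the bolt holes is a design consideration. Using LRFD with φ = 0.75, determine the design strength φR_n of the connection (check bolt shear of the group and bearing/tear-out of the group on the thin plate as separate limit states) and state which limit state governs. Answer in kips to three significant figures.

116 kips (bolt shear governs)

Bolt shear: A_b = π·0.625²/4 = 0.3068 in²; R_n = 84 × 0.3068 × 6 × 1 = 154.6 kips → 0.75 × 154.6 = 116 kips.
Bearing (1.2 l_c t F_u ≤ 2.4 d t F_u): upper limit = 2.4·0.625·0.75·65 = 73.12 kips.
  Edge l_c = 1.375 − 0.6875/2 = 1.031 → r_n = 60.33 kips; interior l_c = 2.125 − 0.6875 = 1.438 → r_n = 73.12 kips.
  R_n,bearing = 2·60.33 + 4·73.12 = 413.2 kips → 0.75 × 413.2 = 310 kips.
Bolt shear governs: 116 kips.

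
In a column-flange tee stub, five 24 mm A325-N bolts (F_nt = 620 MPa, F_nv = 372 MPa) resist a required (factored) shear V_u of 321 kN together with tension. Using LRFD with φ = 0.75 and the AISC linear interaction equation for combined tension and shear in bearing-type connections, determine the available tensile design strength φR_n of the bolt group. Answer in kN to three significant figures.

A_b = π·24²/4 = 452.4 mm²; f_rv = 321 × 1000 / (5 × 452.4) = 141.9 MPa.
F'_nt = 1.3 F_nt − (F_nt / φF_nv) f_rv = 1.3·620 − (620/(0.75·372))·141.9 = 490.6 MPa, capped at F_nt → F'_nt = 490.6 MPa.
R_n = F'_nt · A_b · n = 490.6 × 452.4 × 5 / 1000 = 1110 kN.
Design strength φR_n = 0.75 × 1110 = 832 kN.

832 kN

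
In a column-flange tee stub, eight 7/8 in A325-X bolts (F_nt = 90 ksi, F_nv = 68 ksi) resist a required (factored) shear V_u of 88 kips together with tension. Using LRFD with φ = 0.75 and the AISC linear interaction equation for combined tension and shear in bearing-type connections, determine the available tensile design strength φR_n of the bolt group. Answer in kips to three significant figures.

A_b = π·0.875²/4 = 0.6013 in²; f_rv = 88 / (8 × 0.6013) = 18.29 ksi.
F'_nt = 1.3 F_nt − (F_nt / φF_nv) f_rv = 1.3·90 − (90/(0.75·68))·18.29 = 84.72 ksi, capped at F_nt → F'_nt = 84.72 ksi.
R_n = F'_nt · A_b · n = 84.72 × 0.6013 × 8 = 407.5 kips.
Design strength φR_n = 0.75 × 407.5 = 306 kips.

306 kips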